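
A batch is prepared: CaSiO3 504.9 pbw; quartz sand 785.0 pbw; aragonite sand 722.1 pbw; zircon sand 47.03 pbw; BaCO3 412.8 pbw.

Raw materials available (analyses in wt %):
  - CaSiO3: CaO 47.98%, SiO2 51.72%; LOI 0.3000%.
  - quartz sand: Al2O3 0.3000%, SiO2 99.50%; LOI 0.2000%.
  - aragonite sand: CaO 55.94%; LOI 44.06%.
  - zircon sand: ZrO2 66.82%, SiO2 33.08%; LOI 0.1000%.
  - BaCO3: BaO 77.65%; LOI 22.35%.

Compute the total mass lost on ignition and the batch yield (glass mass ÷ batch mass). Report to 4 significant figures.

LOI loss = 413.5 pbw; glass = 2058 pbw; yield = 83.27%

The working math maintains exact precision through the solve; intermediates are printed rounded to 4 significant digits at each printed step; every reported figure takes a single rounding — all derived quantities (yield, net glass mass, totals, five oxide percentages, ignition loss) are computed at exact precision from the batch weights for 2058 pbw of glass, as they appear in question or answer.
Each material's LOI contribution:
  CaSiO3: 504.9 × 0.003000 = 1.515 pbw
  quartz sand: 785.0 × 0.002000 = 1.570 pbw
  aragonite sand: 722.1 × 0.4406 = 318.2 pbw
  zircon sand: 47.03 × 0.001000 = 0.04703 pbw
  BaCO3: 412.8 × 0.2235 = 92.26 pbw
Total LOI = 413.5 pbw
Glass = batch − LOI = 2472 − 413.5 = 2058 pbw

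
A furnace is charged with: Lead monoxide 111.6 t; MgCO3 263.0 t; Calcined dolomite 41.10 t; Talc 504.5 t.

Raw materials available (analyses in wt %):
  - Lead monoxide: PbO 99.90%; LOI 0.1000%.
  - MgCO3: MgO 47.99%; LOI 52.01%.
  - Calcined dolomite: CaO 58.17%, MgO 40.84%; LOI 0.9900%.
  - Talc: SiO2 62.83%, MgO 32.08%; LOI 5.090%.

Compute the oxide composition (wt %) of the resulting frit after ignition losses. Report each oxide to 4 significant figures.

Values along the way are displayed rounded to 4 significant digits in the working. Every computation maintains full float precision from first step to last; each reported number takes a single rounding. All derived quantities, which include four oxide percentages, the yield, ignition loss, glass mass, totals, are re-derived in full float precision, as set out in the problem or the answer, starting from the weights at 757.2 t of glass.
Mass of each oxide from the mix:
  SiO2: 504.5·0.6283 = 317.0 t
  CaO: 41.10·0.5817 = 23.91 t
  MgO: 263.0·0.4799 + 41.10·0.4084 + 504.5·0.3208 = 304.8 t
  PbO: 111.6·0.9990 = 111.5 t
LOI: 111.6·0.001000 + 263.0·0.5201 + 41.10·0.009900 + 504.5·0.05090 = 163.0 t
Glass = total batch minus LOI = 920.2 − 163.0 = 757.2 t (equal to the oxide-mass sum)
percent by weight: oxide/glass ×100

Glass mass = 757.2 t (batch 920.2 − LOI 163.0).
Composition: SiO2 41.86%, CaO 3.157%, MgO 40.26%, PbO 14.72%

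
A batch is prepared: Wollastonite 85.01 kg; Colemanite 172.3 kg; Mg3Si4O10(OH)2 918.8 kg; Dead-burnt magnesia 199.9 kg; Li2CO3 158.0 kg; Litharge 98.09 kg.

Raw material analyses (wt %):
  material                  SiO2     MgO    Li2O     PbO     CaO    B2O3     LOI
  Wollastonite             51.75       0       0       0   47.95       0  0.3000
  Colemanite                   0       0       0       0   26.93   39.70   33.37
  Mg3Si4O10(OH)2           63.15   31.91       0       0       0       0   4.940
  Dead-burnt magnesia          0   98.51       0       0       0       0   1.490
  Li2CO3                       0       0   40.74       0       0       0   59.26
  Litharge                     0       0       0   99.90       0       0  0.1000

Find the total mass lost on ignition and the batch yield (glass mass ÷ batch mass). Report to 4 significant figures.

The whole derivation keeps full float precision at every stage; mid-chain values are shown with 4-significant-digit rounding in the printout; each reported result includes exactly one rounding. All derived quantities are re-derived at full precision (totals, the six compositions, the yield, glass mass, LOI) using the weight values on 1432 kg of glass exactly as shown in the problem or answer text.
LOI of each material in turn:
  Wollastonite: 85.01 × 0.003000 = 0.2550 kg
  Colemanite: 172.3 × 0.3337 = 57.50 kg
  Mg3Si4O10(OH)2: 918.8 × 0.04940 = 45.39 kg
  Dead-burnt magnesia: 199.9 × 0.01490 = 2.979 kg
  Li2CO3: 158.0 × 0.5926 = 93.63 kg
  Litharge: 98.09 × 0.001000 = 0.09809 kg
Total LOI = 199.8 kg
Glass = batch − LOI = 1632 − 199.8 = 1432 kg

LOI loss = 199.8 kg; glass = 1432 kg; yield = 87.76%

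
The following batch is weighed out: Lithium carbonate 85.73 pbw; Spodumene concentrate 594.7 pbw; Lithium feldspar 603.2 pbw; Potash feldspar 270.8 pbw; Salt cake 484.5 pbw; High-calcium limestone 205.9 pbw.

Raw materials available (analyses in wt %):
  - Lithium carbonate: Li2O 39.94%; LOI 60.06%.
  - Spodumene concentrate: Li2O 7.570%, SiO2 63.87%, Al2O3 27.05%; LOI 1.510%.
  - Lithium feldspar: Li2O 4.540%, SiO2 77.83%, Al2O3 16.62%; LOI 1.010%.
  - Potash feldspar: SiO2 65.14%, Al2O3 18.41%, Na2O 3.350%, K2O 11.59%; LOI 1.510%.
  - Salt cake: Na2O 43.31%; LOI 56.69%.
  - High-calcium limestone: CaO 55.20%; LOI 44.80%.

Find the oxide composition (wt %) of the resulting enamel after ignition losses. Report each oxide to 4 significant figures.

Glass mass = 1807 pbw (batch 2245 − LOI 437.6).
Composition: Li2O 5.901%, SiO2 56.75%, Al2O3 17.21%, Na2O 12.11%, CaO 6.289%, K2O 1.737%

Working values are printed rounded to 4 significant figures on the page. The whole derivation runs at exact precision through every step. A single rounding finalizes each reported result; all derived quantities (totals, six oxide percentages, net glass mass, LOI, the yield) are carried from the batch weights per 1807 pbw of glass at full float precision, as quoted within the question or the answer.
Per-oxide mass from batch:
  Li2O: 85.73·0.3994 + 594.7·0.07570 + 603.2·0.04540 = 106.6 pbw
  SiO2: 594.7·0.6387 + 603.2·0.7783 + 270.8·0.6514 = 1026 pbw
  Al2O3: 594.7·0.2705 + 603.2·0.1662 + 270.8·0.1841 = 311.0 pbw
  Na2O: 270.8·0.03350 + 484.5·0.4331 = 218.9 pbw
  CaO: 205.9·0.5520 = 113.7 pbw
  K2O: 270.8·0.1159 = 31.39 pbw
LOI: 85.73·0.6006 + 594.7·0.01510 + 603.2·0.01010 + 270.8·0.01510 + 484.5·0.5669 + 205.9·0.4480 = 437.6 pbw
The glass mass, total less LOI, = 2245 − 437.6 = 1807 pbw (the oxide masses sum to this)
each wt % is 100 × oxide ÷ glass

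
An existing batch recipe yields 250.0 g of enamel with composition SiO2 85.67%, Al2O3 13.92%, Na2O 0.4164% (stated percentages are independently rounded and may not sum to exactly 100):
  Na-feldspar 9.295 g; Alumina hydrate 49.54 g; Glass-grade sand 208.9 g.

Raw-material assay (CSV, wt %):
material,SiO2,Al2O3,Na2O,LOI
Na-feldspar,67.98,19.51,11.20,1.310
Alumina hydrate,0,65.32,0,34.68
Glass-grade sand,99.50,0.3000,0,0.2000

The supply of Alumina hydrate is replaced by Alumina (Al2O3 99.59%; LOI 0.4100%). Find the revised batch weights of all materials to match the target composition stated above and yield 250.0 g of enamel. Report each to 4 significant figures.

Revised batch per 250.0 g enamel:
  Na-feldspar: 9.295 g
  Alumina: 32.49 g
  Glass-grade sand: 208.9 g
Total batch = 250.7 g; LOI loss = 0.6728 g

All internal work carries full precision through the solve. Mid-chain values are shown, rounded to four significant digits, between the steps; each reported value is rounded only once — derived quantities, which include net glass mass, three oxide percentages, totals, LOI, the yield, are recomputed at full precision, exactly as shown in problem or answer, using the weight values for 250.0 g of glass.
Target masses of each oxide per 250.0 g enamel:
  SiO2: 85.67% × 250.0 = 214.2 g
  Al2O3: 13.92% × 250.0 = 34.80 g
  Na2O: 0.4164% × 250.0 = 1.041 g
A balance pass over the oxides, on the weights just shown, on the stated basis (target by target, the sums agree within answer rounding):
  SiO2: 9.295·0.6798 + 208.9·0.9950 = 214.2 g (target 214.2 g)
  Al2O3: 9.295·0.1951 + 32.49·0.9959 + 208.9·0.003000 = 34.80 g (target 34.80 g)
  Na2O: 9.295·0.1120 = 1.041 g (target 1.041 g)
Glass-mass bookkeeping: the batch minus its LOI: 250.0 g (oxide target masses add up to 250.0 g; the stated basis being 250.0 g — a pure rounding effect).
Total batch = Σ batch = 250.7 g; LOI removed, Σ of batch·LOI: 0.6728 g; yield: glass divided by total = 99.73%.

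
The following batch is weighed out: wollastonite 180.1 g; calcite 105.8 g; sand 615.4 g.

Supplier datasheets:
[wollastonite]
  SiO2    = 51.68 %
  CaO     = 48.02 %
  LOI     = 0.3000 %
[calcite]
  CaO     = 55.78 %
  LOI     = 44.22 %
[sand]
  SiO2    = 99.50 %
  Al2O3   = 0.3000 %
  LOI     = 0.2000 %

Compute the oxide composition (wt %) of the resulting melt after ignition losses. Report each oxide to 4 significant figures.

Each numeric step keeps full precision at every stage; the intermediate values appear, with 4-significant-digit rounding, when written out; exactly one rounding is applied to every reported value — the derived quantities are re-derived from the weighed amounts at 852.7 g of glass in full float precision (the three compositions, the totals, the yield, net glass mass, ignition loss) exactly as shown in the problem or answer text.
Mass of each oxide from the mix:
  SiO2: 180.1·0.5168 + 615.4·0.9950 = 705.4 g
  Al2O3: 615.4·0.003000 = 1.846 g
  CaO: 180.1·0.4802 + 105.8·0.5578 = 145.5 g
LOI: 180.1·0.003000 + 105.8·0.4422 + 615.4·0.002000 = 48.56 g
batch − LOI leaves glass = 901.3 − 48.56 = 852.7 g (= Σ oxide masses)
percent by weight: oxide/glass ×100

Glass mass = 852.7 g (batch 901.3 − LOI 48.56).
Composition: SiO2 82.72%, Al2O3 0.2165%, CaO 17.06%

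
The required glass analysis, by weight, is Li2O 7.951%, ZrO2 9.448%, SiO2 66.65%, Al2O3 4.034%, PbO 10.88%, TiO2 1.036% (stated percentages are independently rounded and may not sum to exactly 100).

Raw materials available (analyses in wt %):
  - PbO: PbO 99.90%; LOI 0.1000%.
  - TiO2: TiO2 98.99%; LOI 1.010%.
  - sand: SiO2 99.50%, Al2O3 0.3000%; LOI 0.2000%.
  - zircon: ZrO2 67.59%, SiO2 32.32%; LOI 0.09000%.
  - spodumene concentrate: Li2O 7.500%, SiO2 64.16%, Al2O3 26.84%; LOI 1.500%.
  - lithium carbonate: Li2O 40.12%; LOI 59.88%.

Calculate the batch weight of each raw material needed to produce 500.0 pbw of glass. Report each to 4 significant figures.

Batch per 500.0 pbw glass:
  PbO: 54.45 pbw
  TiO2: 5.233 pbw
  sand: 265.7 pbw
  zircon: 69.89 pbw
  spodumene concentrate: 72.18 pbw
  lithium carbonate: 85.60 pbw
Total batch = 553.1 pbw; LOI loss = 53.04 pbw; yield = 90.41%

Intermediates appear, with 4-significant-digit rounding, alongside each step — all arithmetic maintains exact precision from first step to last. Exactly one rounding is applied to every reported number — all derived quantities are recomputed starting from the weights on 500.0 pbw of glass at full precision (ignition loss, yield, net glass mass, the totals, the six compositions) as set out in question or answer.
Per-oxide target masses for 500.0 pbw glass:
  Li2O: 7.951% × 500.0 = 39.76 pbw
  ZrO2: 9.448% × 500.0 = 47.24 pbw
  SiO2: 66.65% × 500.0 = 333.2 pbw
  Al2O3: 4.034% × 500.0 = 20.17 pbw
  PbO: 10.88% × 500.0 = 54.40 pbw
  TiO2: 1.036% × 500.0 = 5.180 pbw
Sums-versus-targets review from the weights as reported, for the quoted basis mass (summed amounts equal target values up to rounding of the answer):
  Li2O: 72.18·0.07500 + 85.60·0.4012 = 39.76 pbw (target 39.76 pbw)
  ZrO2: 69.89·0.6759 = 47.24 pbw (target 47.24 pbw)
  SiO2: 265.7·0.9950 + 69.89·0.3232 + 72.18·0.6416 = 333.3 pbw (target 333.2 pbw)
  Al2O3: 265.7·0.003000 + 72.18·0.2684 = 20.17 pbw (target 20.17 pbw)
  PbO: 54.45·0.9990 = 54.40 pbw (target 54.40 pbw)
  TiO2: 5.233·0.9899 = 5.180 pbw (target 5.180 pbw)
Consistency of the glass mass: batch Σ − ignition loss = 500.0 pbw (the targets, summed, come to 500.0 pbw; basis as stated: 500.0 pbw — gaps are rounding artifacts).
Adding the batch up: Σ batch = 553.1 pbw; LOI loss = Σ batch·LOI = 53.04 pbw; yield, glass over the total, = 90.41%.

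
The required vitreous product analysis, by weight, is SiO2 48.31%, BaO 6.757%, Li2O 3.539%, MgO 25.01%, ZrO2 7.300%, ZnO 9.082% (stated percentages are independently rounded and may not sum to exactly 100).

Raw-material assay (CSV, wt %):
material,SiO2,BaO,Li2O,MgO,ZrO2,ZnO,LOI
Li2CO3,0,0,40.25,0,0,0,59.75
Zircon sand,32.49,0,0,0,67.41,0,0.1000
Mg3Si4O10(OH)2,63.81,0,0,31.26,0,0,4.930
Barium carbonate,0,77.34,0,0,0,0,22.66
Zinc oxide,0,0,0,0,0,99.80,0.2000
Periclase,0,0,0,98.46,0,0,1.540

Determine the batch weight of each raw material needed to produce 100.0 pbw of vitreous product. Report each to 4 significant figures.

Batch per 100.0 pbw vitreous product:
  Li2CO3: 8.793 pbw
  Zircon sand: 10.83 pbw
  Mg3Si4O10(OH)2: 70.20 pbw
  Barium carbonate: 8.737 pbw
  Zinc oxide: 9.100 pbw
  Periclase: 3.115 pbw
Total batch = 110.8 pbw; LOI loss = 10.77 pbw; yield = 90.28%

The intermediate values are shown, rounded to 4 significant figures, between the steps. All internal work maintains exact precision through every step. Every reported number is rounded only once. Derived quantities (glass mass, yield, ignition loss, the totals, the six compositions) are carried starting from the weights per 100.0 pbw of glass in full float precision as set out in the question or the answer.
Target oxide masses per 100.0 pbw vitreous product:
  SiO2: 48.31% × 100.0 = 48.31 pbw
  BaO: 6.757% × 100.0 = 6.757 pbw
  Li2O: 3.539% × 100.0 = 3.539 pbw
  MgO: 25.01% × 100.0 = 25.01 pbw
  ZrO2: 7.300% × 100.0 = 7.300 pbw
  ZnO: 9.082% × 100.0 = 9.082 pbw
Verifying the oxide balance using the reported weights, relative to the basis at hand (every target is met by its sum inside rounding margins):
  SiO2: 10.83·0.3249 + 70.20·0.6381 = 48.31 pbw (target 48.31 pbw)
  BaO: 8.737·0.7734 = 6.757 pbw (target 6.757 pbw)
  Li2O: 8.793·0.4025 = 3.539 pbw (target 3.539 pbw)
  MgO: 70.20·0.3126 + 3.115·0.9846 = 25.01 pbw (target 25.01 pbw)
  ZrO2: 10.83·0.6741 = 7.301 pbw (target 7.300 pbw)
  ZnO: 9.100·0.9980 = 9.082 pbw (target 9.082 pbw)
Glass mass check: Σ batch − LOI loss = 100.0 pbw (per-oxide target masses sum to 100.0 pbw; versus the stated basis of 100.0 pbw — any gap is answer rounding).
Summing the batch: Σ batch = 110.8 pbw; ignition loss, Σ(batch × LOI) = 10.77 pbw; yield = glass ÷ total batch = 90.28%.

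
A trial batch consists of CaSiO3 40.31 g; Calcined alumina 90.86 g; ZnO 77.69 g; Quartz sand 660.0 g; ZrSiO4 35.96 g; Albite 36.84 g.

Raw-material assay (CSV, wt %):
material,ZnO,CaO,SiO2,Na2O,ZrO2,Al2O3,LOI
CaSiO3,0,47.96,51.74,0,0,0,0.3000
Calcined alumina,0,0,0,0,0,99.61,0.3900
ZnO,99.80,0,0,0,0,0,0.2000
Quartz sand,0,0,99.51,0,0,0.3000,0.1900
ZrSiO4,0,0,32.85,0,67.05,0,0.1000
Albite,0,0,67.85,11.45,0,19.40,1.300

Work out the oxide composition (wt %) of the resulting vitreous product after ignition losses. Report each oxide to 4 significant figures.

The working math keeps full float precision in every operation. Values along the way are displayed rounded off to 4 significant figures alongside each step; every reported number sees exactly one rounding — derived quantities, including ignition loss, the totals, six oxide percentages, yield, net glass mass, are recomputed from the batch weights on 939.3 g of glass at full float precision exactly as shown in the question or the answer.
Oxide masses out of the charge:
  ZnO: 77.69·0.9980 = 77.53 g
  CaO: 40.31·0.4796 = 19.33 g
  SiO2: 40.31·0.5174 + 660.0·0.9951 + 35.96·0.3285 + 36.84·0.6785 = 714.4 g
  Na2O: 36.84·0.1145 = 4.218 g
  ZrO2: 35.96·0.6705 = 24.11 g
  Al2O3: 90.86·0.9961 + 660.0·0.003000 + 36.84·0.1940 = 99.63 g
LOI: 40.31·0.003000 + 90.86·0.003900 + 77.69·0.002000 + 660.0·0.001900 + 35.96·0.001000 + 36.84·0.01300 = 2.400 g
Glass mass = batch − LOI = 941.7 − 2.400 = 939.3 g (equal to the oxide-mass sum)
each wt % is 100 × oxide ÷ glass

Glass mass = 939.3 g (batch 941.7 − LOI 2.400).
Composition: ZnO 8.255%, CaO 2.058%, SiO2 76.06%, Na2O 0.4491%, ZrO2 2.567%, Al2O3 10.61%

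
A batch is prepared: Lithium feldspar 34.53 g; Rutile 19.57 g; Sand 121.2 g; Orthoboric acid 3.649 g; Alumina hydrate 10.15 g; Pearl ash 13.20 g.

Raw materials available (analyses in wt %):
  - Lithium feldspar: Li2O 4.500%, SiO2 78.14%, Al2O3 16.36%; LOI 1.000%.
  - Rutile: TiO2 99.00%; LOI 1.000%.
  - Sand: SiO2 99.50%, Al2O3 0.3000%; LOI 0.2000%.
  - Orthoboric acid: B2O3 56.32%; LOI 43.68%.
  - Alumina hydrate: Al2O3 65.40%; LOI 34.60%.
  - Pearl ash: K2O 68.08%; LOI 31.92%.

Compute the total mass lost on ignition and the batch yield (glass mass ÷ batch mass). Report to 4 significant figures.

LOI loss = 10.10 g; glass = 192.2 g; yield = 95.01%

Every computation carries exact precision in all steps; values along the way appear (rounded to 4 significant digits) when written out — every reported result undergoes a single rounding — all derived quantities, including ignition loss, the totals, yield, the six compositions, net glass mass, are carried from the weighed amounts for 192.2 g of glass at full precision, as given in the problem or answer text.
Per-material ignition loss:
  Lithium feldspar: 34.53 × 0.01000 = 0.3453 g
  Rutile: 19.57 × 0.01000 = 0.1957 g
  Sand: 121.2 × 0.002000 = 0.2424 g
  Orthoboric acid: 3.649 × 0.4368 = 1.594 g
  Alumina hydrate: 10.15 × 0.3460 = 3.512 g
  Pearl ash: 13.20 × 0.3192 = 4.213 g
Total LOI = 10.10 g
Glass = batch − LOI = 202.3 − 10.10 = 192.2 g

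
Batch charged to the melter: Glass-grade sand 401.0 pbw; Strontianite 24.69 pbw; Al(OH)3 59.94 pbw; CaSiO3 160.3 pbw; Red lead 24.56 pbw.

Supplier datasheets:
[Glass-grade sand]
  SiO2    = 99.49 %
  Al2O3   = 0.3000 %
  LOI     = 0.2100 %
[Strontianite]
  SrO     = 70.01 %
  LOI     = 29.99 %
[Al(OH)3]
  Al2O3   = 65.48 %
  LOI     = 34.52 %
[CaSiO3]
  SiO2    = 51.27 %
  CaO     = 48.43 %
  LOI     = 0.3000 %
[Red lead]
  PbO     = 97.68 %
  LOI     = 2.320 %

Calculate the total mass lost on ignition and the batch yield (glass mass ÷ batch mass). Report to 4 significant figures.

LOI loss = 29.99 pbw; glass = 640.5 pbw; yield = 95.53%

Working values are printed (rounded to four significant figures) alongside each step — all arithmetic holds exact precision through the solve — each reported value takes just one rounding; the derived quantities are computed at exact precision (the yield, net glass mass, LOI, five oxide percentages, totals) using the weight values per 640.5 pbw of glass, exactly as printed in either problem or answer.
Ignition loss by material:
  Glass-grade sand: 401.0 × 0.002100 = 0.8421 pbw
  Strontianite: 24.69 × 0.2999 = 7.405 pbw
  Al(OH)3: 59.94 × 0.3452 = 20.69 pbw
  CaSiO3: 160.3 × 0.003000 = 0.4809 pbw
  Red lead: 24.56 × 0.02320 = 0.5698 pbw
Total LOI = 29.99 pbw
Glass = batch − LOI = 670.5 − 29.99 = 640.5 pbw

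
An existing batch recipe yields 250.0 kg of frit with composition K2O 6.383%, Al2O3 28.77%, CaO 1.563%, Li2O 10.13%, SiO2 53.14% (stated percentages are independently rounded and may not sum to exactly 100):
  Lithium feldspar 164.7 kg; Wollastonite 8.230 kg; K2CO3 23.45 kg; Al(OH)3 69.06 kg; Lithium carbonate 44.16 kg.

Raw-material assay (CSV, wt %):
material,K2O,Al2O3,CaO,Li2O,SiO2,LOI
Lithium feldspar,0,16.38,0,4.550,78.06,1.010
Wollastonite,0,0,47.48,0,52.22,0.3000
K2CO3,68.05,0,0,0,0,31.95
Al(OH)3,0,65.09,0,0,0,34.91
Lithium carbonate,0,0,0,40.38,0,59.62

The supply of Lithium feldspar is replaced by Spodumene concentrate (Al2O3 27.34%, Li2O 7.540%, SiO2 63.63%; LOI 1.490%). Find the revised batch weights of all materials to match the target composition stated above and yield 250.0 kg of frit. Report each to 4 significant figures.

The working math holds exact precision all the way through; rounding to 4 significant figures extends to every mid-chain value as printed — exactly one rounding goes into every reported figure — the derived quantities, which include ignition loss, five oxide percentages, yield, glass mass, the totals, are re-derived at full precision, as written in the problem or answer text, using the weight values per 250.0 kg of glass.
Target oxide masses per 250.0 kg frit:
  K2O: 6.383% × 250.0 = 15.96 kg
  Al2O3: 28.77% × 250.0 = 71.92 kg
  CaO: 1.563% × 250.0 = 3.908 kg
  Li2O: 10.13% × 250.0 = 25.32 kg
  SiO2: 53.14% × 250.0 = 132.8 kg
Per-oxide balance check working from each reported weight, relative to the basis at hand (target by target, the sums agree modulo rounding of the values):
  K2O: 23.45·0.6805 = 15.96 kg (target 15.96 kg)
  Al2O3: 202.0·0.2734 + 25.64·0.6509 = 71.92 kg (target 71.92 kg)
  CaO: 8.230·0.4748 = 3.908 kg (target 3.908 kg)
  Li2O: 202.0·0.07540 + 24.99·0.4038 = 25.32 kg (target 25.32 kg)
  SiO2: 202.0·0.6363 + 8.230·0.5222 = 132.8 kg (target 132.8 kg)
Glass mass check: the batch minus its LOI: 249.9 kg (the targets, summed, come to 250.0 kg; basis as stated: 250.0 kg — rounding explains the deltas).
Whole-batch sum: Σ batch = 284.3 kg; the LOI term Σ batch·LOI equals 34.38 kg; yield: glass divided by total = 87.91%.

Revised batch per 250.0 kg frit:
  Spodumene concentrate: 202.0 kg
  Wollastonite: 8.230 kg
  K2CO3: 23.45 kg
  Al(OH)3: 25.64 kg
  Lithium carbonate: 24.99 kg
Total batch = 284.3 kg; LOI loss = 34.38 kg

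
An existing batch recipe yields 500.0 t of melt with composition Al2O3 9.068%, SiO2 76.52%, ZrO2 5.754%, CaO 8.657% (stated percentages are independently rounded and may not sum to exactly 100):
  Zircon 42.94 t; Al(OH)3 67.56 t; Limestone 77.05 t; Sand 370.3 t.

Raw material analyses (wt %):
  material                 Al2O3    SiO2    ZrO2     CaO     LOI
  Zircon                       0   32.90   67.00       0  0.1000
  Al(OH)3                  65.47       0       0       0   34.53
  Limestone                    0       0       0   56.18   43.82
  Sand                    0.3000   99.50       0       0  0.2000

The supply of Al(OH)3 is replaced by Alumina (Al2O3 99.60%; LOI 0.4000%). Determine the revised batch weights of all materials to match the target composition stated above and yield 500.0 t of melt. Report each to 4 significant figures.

Revised batch per 500.0 t melt:
  Zircon: 42.94 t
  Alumina: 44.41 t
  Limestone: 77.05 t
  Sand: 370.3 t
Total batch = 534.7 t; LOI loss = 34.72 t

Each numeric step carries exact precision end to end — values along the way are displayed rounded to 4 significant digits across the worked steps; every reported result receives exactly one rounding — derived quantities (four oxide percentages, the yield, the totals, LOI, glass mass) are rebuilt at exact precision from the weighed amounts on 500.0 t of glass, precisely as stated by the problem or the answer.
The oxide mass targets at 500.0 t melt:
  Al2O3: 9.068% × 500.0 = 45.34 t
  SiO2: 76.52% × 500.0 = 382.6 t
  ZrO2: 5.754% × 500.0 = 28.77 t
  CaO: 8.657% × 500.0 = 43.28 t
Balance tally, oxide-wise, on the weights just shown, on the stated basis (oxide sums agree with the targets once rounding is allowed for):
  Al2O3: 44.41·0.9960 + 370.3·0.003000 = 45.34 t (target 45.34 t)
  SiO2: 42.94·0.3290 + 370.3·0.9950 = 382.6 t (target 382.6 t)
  ZrO2: 42.94·0.6700 = 28.77 t (target 28.77 t)
  CaO: 77.05·0.5618 = 43.29 t (target 43.28 t)
Glass-mass closure: Σ batch − LOI loss = 500.0 t (oxide target masses add up to 500.0 t; stated basis 500.0 t — rounding explains the deltas).
Batch grand total — Σ batch = 534.7 t; the LOI term Σ batch·LOI equals 34.72 t; the yield ratio, glass ÷ batch: 93.51%.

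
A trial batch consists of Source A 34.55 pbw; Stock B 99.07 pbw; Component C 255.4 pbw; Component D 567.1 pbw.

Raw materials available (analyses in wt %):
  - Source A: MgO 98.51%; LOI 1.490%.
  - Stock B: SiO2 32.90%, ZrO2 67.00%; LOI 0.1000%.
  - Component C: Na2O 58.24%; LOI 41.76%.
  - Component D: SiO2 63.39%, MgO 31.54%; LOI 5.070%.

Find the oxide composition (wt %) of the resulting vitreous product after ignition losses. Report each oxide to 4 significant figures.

Glass mass = 820.1 pbw (batch 956.1 − LOI 136.0).
Composition: Na2O 18.14%, SiO2 47.81%, MgO 25.96%, ZrO2 8.094%

Every computation keeps exact precision in every operation; working values are displayed rounded to 4 significant digits on the page. Every reported number receives exactly one rounding; all derived quantities, which include ignition loss, four oxide percentages, totals, yield, glass mass, are computed in full precision, exactly as printed in question or answer, using the weight values at 820.1 pbw of glass.
Delivered oxide masses:
  Na2O: 255.4·0.5824 = 148.7 pbw
  SiO2: 99.07·0.3290 + 567.1·0.6339 = 392.1 pbw
  MgO: 34.55·0.9851 + 567.1·0.3154 = 212.9 pbw
  ZrO2: 99.07·0.6700 = 66.38 pbw
LOI: 34.55·0.01490 + 99.07·0.001000 + 255.4·0.4176 + 567.1·0.05070 = 136.0 pbw
batch − LOI leaves glass = 956.1 − 136.0 = 820.1 pbw (= Σ oxide masses)
percent share: oxide ÷ glass, ×100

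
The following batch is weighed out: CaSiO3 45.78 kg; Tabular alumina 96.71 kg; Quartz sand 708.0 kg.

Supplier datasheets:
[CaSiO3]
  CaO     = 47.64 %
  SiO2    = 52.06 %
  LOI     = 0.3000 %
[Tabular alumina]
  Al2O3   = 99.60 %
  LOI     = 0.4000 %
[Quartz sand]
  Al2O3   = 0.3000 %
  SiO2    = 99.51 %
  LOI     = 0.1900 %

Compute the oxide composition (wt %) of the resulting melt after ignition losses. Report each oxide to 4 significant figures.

Glass mass = 848.6 kg (batch 850.5 − LOI 1.869).
Composition: CaO 2.570%, Al2O3 11.60%, SiO2 85.83%

Each numeric step maintains full precision throughout. Intermediates appear rounded to 4 significant figures in the working — each reported figure is rounded once only; derived quantities (ignition loss, the totals, net glass mass, the three compositions, the yield) are rebuilt in full float precision from the weighed amounts for 848.6 kg of glass, as written in the question or the answer.
Oxide-by-oxide delivered mass:
  CaO: 45.78·0.4764 = 21.81 kg
  Al2O3: 96.71·0.9960 + 708.0·0.003000 = 98.45 kg
  SiO2: 45.78·0.5206 + 708.0·0.9951 = 728.4 kg
LOI: 45.78·0.003000 + 96.71·0.004000 + 708.0·0.001900 = 1.869 kg
Net of LOI, the glass mass = 850.5 − 1.869 = 848.6 kg (the oxide masses sum to this)
wt %: oxide over glass, times 100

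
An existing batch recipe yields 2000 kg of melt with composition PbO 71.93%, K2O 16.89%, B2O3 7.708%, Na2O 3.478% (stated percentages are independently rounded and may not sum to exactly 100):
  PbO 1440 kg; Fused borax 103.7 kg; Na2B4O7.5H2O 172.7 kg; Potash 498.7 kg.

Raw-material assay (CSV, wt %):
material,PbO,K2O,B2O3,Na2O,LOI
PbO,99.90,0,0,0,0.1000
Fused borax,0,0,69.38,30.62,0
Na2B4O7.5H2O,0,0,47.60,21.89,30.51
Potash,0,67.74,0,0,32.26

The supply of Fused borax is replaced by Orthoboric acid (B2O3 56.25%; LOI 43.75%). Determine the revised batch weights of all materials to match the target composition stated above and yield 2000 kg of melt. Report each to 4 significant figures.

Revised batch per 2000 kg melt:
  PbO: 1440 kg
  Orthoboric acid: 5.158 kg
  Na2B4O7.5H2O: 317.8 kg
  Potash: 498.7 kg
Total batch = 2262 kg; LOI loss = 261.5 kg

Mid-chain values are displayed rounded off to 4 significant digits when written out — all internal work holds full float precision through every step. A single rounding produces each reported number. The derived quantities, which include the totals, net glass mass, yield, LOI, four oxide percentages, are rebuilt in full float precision, as they appear in the problem or the answer, from the batch weights on 2000 kg of glass.
Target oxide masses per 2000 kg melt:
  PbO: 71.93% × 2000 = 1439 kg
  K2O: 16.89% × 2000 = 337.8 kg
  B2O3: 7.708% × 2000 = 154.2 kg
  Na2O: 3.478% × 2000 = 69.56 kg
Checking each oxide sum working from each reported weight, versus the basis set out (summed amounts equal target values modulo rounding of the values):
  PbO: 1440·0.9990 = 1439 kg (target 1439 kg)
  K2O: 498.7·0.6774 = 337.8 kg (target 337.8 kg)
  B2O3: 5.158·0.5625 + 317.8·0.4760 = 154.2 kg (target 154.2 kg)
  Na2O: 317.8·0.2189 = 69.57 kg (target 69.56 kg)
Glass mass check: the batch minus its LOI: 2000 kg (summing oxide targets gives 2000 kg; versus the stated basis of 2000 kg — a pure rounding effect).
Batch total: Σ batch = 2262 kg; LOI loss = Σ batch·LOI = 261.5 kg; as yield: glass ÷ batch → 88.44%.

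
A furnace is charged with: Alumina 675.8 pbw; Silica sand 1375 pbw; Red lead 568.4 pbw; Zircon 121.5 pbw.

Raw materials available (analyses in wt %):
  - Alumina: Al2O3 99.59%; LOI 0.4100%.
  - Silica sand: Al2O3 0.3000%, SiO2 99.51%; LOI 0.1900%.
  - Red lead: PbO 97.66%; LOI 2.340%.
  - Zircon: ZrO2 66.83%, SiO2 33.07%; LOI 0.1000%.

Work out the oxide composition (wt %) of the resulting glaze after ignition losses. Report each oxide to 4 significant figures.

Working values are shown rounded to 4 significant figures in the printout; all internal work maintains full float precision throughout. Every reported result receives exactly one rounding; the derived quantities (the yield, four oxide percentages, totals, net glass mass, LOI) are computed at full float precision from the weighed amounts at 2722 pbw of glass, as written in the problem or answer text.
Mass of each oxide from the mix:
  Al2O3: 675.8·0.9959 + 1375·0.003000 = 677.2 pbw
  ZrO2: 121.5·0.6683 = 81.20 pbw
  SiO2: 1375·0.9951 + 121.5·0.3307 = 1408 pbw
  PbO: 568.4·0.9766 = 555.1 pbw
LOI: 675.8·0.004100 + 1375·0.001900 + 568.4·0.02340 + 121.5·0.001000 = 18.81 pbw
The glass mass, total less LOI, = 2741 − 18.81 = 2722 pbw (equal to the oxide-mass sum)
wt %: oxide over glass, times 100

Glass mass = 2722 pbw (batch 2741 − LOI 18.81).
Composition: Al2O3 24.88%, ZrO2 2.983%, SiO2 51.74%, PbO 20.39%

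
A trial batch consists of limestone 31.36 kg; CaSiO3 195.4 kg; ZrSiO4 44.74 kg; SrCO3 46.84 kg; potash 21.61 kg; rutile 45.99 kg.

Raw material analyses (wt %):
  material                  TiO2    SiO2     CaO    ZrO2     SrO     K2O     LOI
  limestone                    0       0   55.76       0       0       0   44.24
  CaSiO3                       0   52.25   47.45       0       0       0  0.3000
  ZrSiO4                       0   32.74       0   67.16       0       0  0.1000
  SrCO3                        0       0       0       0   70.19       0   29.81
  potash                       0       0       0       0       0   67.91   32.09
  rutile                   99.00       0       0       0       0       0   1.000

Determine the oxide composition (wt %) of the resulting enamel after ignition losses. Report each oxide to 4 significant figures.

Glass mass = 350.1 kg (batch 385.9 − LOI 35.86).
Composition: TiO2 13.01%, SiO2 33.35%, CaO 31.48%, ZrO2 8.583%, SrO 9.391%, K2O 4.192%

The intermediate values are displayed, rounded to 4 significant digits, between the steps; all internal work runs at full precision through every step; each reported number is rounded exactly once; the derived quantities are carried at full float precision (glass mass, the yield, the six compositions, the totals, LOI) from the batch weights per 350.1 kg of glass as quoted within the question or the answer.
Per-oxide mass from batch:
  TiO2: 45.99·0.9900 = 45.53 kg
  SiO2: 195.4·0.5225 + 44.74·0.3274 = 116.7 kg
  CaO: 31.36·0.5576 + 195.4·0.4745 = 110.2 kg
  ZrO2: 44.74·0.6716 = 30.05 kg
  SrO: 46.84·0.7019 = 32.88 kg
  K2O: 21.61·0.6791 = 14.68 kg
LOI: 31.36·0.4424 + 195.4·0.003000 + 44.74·0.001000 + 46.84·0.2981 + 21.61·0.3209 + 45.99·0.01000 = 35.86 kg
Glass = total batch minus LOI = 385.9 − 35.86 = 350.1 kg (= Σ oxide masses)
oxide / glass × 100 gives the wt %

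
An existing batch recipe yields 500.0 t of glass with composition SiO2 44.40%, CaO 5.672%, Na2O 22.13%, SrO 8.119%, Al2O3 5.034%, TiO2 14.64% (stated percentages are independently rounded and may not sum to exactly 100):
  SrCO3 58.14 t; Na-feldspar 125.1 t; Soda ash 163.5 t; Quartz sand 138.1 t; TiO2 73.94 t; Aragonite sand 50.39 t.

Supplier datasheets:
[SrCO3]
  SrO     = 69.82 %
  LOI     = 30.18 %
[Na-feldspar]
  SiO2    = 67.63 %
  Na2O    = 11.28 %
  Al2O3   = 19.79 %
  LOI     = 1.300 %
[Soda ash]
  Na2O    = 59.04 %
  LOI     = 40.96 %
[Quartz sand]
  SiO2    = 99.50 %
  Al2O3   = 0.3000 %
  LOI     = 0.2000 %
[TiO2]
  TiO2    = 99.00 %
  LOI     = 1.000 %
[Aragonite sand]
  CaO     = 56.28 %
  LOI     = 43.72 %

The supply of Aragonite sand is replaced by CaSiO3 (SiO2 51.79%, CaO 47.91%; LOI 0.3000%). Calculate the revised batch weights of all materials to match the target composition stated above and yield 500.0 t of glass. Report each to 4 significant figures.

The intermediate values are displayed, rounded to four significant digits, in the working — the working math runs at exact precision end to end — a single rounding completes every reported result. Derived quantities, which include totals, net glass mass, six oxide percentages, yield, ignition loss, are recomputed in full precision, as set out in question or answer, using the weight values for 500.0 t of glass.
Oxide mass targets, per 500.0 t glass:
  SiO2: 44.40% × 500.0 = 222.0 t
  CaO: 5.672% × 500.0 = 28.36 t
  Na2O: 22.13% × 500.0 = 110.6 t
  SrO: 8.119% × 500.0 = 40.60 t
  Al2O3: 5.034% × 500.0 = 25.17 t
  TiO2: 14.64% × 500.0 = 73.20 t
Balance tally, oxide-wise, working from each reported weight, versus the basis set out (every target is met by its sum exact up to rounding of places):
  SiO2: 125.6·0.6763 + 107.0·0.9950 + 59.19·0.5179 = 222.1 t (target 222.0 t)
  CaO: 59.19·0.4791 = 28.36 t (target 28.36 t)
  Na2O: 125.6·0.1128 + 163.4·0.5904 = 110.6 t (target 110.6 t)
  SrO: 58.14·0.6982 = 40.59 t (target 40.60 t)
  Al2O3: 125.6·0.1979 + 107.0·0.003000 = 25.18 t (target 25.17 t)
  TiO2: 73.94·0.9900 = 73.20 t (target 73.20 t)
Glass-mass closure: net batch after ignition = 500.0 t (summing oxide targets gives 500.0 t; stated basis 500.0 t — differing by rounding only).
Whole-batch sum: Σ batch = 587.3 t; Σ batch·LOI gives LOI loss = 87.24 t; yield = glass ÷ total batch = 85.14%.

Revised batch per 500.0 t glass:
  SrCO3: 58.14 t
  Na-feldspar: 125.6 t
  Soda ash: 163.4 t
  Quartz sand: 107.0 t
  TiO2: 73.94 t
  CaSiO3: 59.19 t
Total batch = 587.3 t; LOI loss = 87.24 t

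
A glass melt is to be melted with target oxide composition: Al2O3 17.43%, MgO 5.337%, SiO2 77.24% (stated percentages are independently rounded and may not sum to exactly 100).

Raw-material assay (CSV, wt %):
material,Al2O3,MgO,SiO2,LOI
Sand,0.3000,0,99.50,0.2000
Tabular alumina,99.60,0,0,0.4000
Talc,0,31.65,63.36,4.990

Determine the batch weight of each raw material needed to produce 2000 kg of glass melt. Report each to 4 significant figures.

In-progress results are printed rounded off to 4 significant figures in the working; the working math holds full float precision at all times. Exactly one rounding goes into every reported number. All derived quantities are rebuilt starting from the weights for 2000 kg of glass in exact precision (three oxide percentages, the yield, ignition loss, net glass mass, the totals) exactly as shown in either problem or answer.
Oxide-by-oxide targets in 2000 kg glass melt:
  Al2O3: 17.43% × 2000 = 348.6 kg
  MgO: 5.337% × 2000 = 106.7 kg
  SiO2: 77.24% × 2000 = 1545 kg
Per-oxide balance check working from each reported weight, at the basis given (delivered sums recover each target inside rounding margins):
  Al2O3: 1338·0.003000 + 346.0·0.9960 = 348.6 kg (target 348.6 kg)
  MgO: 337.3·0.3165 = 106.8 kg (target 106.7 kg)
  SiO2: 1338·0.9950 + 337.3·0.6336 = 1545 kg (target 1545 kg)
Glass-mass bookkeeping: batch total minus LOI = 2000 kg (targets for the oxides total 2000 kg; against the stated basis, 2000 kg — deltas are rounding alone).
Summing the batch: Σ batch = 2021 kg; LOI loss = Σ batch·LOI = 20.89 kg; yield = glass ÷ total batch = 98.97%.

Batch per 2000 kg glass melt:
  Sand: 1338 kg
  Tabular alumina: 346.0 kg
  Talc: 337.3 kg
Total batch = 2021 kg; LOI loss = 20.89 kg; yield = 98.97%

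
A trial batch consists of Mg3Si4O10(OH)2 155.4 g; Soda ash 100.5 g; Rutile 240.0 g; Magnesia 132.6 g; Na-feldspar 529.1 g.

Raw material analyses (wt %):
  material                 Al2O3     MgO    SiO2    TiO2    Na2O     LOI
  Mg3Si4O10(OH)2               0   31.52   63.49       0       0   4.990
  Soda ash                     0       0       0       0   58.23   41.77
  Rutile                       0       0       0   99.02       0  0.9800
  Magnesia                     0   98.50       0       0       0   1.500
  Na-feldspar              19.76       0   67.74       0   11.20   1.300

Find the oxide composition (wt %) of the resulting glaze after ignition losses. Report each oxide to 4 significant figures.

Glass mass = 1097 g (batch 1158 − LOI 60.95).
Composition: Al2O3 9.534%, MgO 16.38%, SiO2 41.68%, TiO2 21.67%, Na2O 10.74%

The intermediate values are shown (rounded to 4 significant figures) between the steps; the working math maintains full float precision in all steps; a single rounding completes each reported value. Derived quantities (totals, the yield, glass mass, ignition loss, the five compositions) are re-derived from the weighed amounts at 1097 g of glass at full float precision, precisely as stated by either problem or answer.
Delivered oxide masses:
  Al2O3: 529.1·0.1976 = 104.6 g
  MgO: 155.4·0.3152 + 132.6·0.9850 = 179.6 g
  SiO2: 155.4·0.6349 + 529.1·0.6774 = 457.1 g
  TiO2: 240.0·0.9902 = 237.6 g
  Na2O: 100.5·0.5823 + 529.1·0.1120 = 117.8 g
LOI: 155.4·0.04990 + 100.5·0.4177 + 240.0·0.009800 + 132.6·0.01500 + 529.1·0.01300 = 60.95 g
Glass = total batch minus LOI = 1158 − 60.95 = 1097 g (= Σ oxide masses)
oxide / glass × 100 gives the wt %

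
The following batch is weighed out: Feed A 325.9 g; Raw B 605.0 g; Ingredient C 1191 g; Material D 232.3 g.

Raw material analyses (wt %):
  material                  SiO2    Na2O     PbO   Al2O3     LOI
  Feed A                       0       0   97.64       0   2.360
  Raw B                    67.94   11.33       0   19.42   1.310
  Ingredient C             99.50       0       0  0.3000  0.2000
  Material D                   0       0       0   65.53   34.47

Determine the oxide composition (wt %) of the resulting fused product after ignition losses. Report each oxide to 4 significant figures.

The working math runs at full float precision all the way through; the intermediate values are printed with 4-significant-figure rounding at each printed step — each reported figure takes just one rounding — the derived quantities, which include the yield, totals, glass mass, four oxide percentages, LOI, are recomputed at exact precision, as quoted within the problem or the answer, from the batch weights at 2256 g of glass.
Per-oxide mass from batch:
  SiO2: 605.0·0.6794 + 1191·0.9950 = 1596 g
  Na2O: 605.0·0.1133 = 68.55 g
  PbO: 325.9·0.9764 = 318.2 g
  Al2O3: 605.0·0.1942 + 1191·0.003000 + 232.3·0.6553 = 273.3 g
LOI: 325.9·0.02360 + 605.0·0.01310 + 1191·0.002000 + 232.3·0.3447 = 98.07 g
Net of LOI, the glass mass = 2354 − 98.07 = 2256 g (equal to the oxide-mass sum)
percent by weight: oxide/glass ×100

Glass mass = 2256 g (batch 2354 − LOI 98.07).
Composition: SiO2 70.74%, Na2O 3.038%, PbO 14.10%, Al2O3 12.11%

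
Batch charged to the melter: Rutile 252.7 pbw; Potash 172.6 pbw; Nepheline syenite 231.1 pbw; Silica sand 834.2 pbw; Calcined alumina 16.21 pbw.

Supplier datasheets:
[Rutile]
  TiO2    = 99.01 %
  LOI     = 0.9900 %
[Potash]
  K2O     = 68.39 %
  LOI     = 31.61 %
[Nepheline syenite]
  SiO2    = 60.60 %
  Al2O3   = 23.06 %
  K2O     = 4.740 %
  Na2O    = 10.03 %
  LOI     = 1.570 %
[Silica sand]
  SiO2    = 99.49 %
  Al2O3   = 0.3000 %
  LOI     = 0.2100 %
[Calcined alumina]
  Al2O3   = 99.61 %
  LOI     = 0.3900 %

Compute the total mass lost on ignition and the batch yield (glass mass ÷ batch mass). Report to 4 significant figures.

LOI loss = 62.50 pbw; glass = 1444 pbw; yield = 95.85%

Each numeric step keeps full float precision at every stage — mid-chain values are shown rounded to four significant figures as written — each reported result is rounded only once; the derived quantities are rebuilt at full float precision (LOI, five oxide percentages, the totals, net glass mass, the yield) using the weight values at 1444 pbw of glass precisely as stated by problem or answer.
Material-by-material LOI:
  Rutile: 252.7 × 0.009900 = 2.502 pbw
  Potash: 172.6 × 0.3161 = 54.56 pbw
  Nepheline syenite: 231.1 × 0.01570 = 3.628 pbw
  Silica sand: 834.2 × 0.002100 = 1.752 pbw
  Calcined alumina: 16.21 × 0.003900 = 0.06322 pbw
Total LOI = 62.50 pbw
Glass = batch − LOI = 1507 − 62.50 = 1444 pbw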